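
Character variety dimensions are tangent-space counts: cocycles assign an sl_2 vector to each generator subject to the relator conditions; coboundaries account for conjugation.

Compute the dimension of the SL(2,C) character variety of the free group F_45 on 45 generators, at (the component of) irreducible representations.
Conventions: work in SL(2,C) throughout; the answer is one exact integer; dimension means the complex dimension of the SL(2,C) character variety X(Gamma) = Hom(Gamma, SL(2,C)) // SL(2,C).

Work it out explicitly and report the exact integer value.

132

The free group F_45: 45 generators, no relators.
Z^1(Gamma, Ad rho) = (sl_2)^45: a cocycle is a free choice of one sl_2 vector per generator, so dim Z^1 = 3*45 = 135.
At an irreducible rho the centralizer of the image in sl_2 is 0, so the coboundary map sl_2 -> Z^1 is injective: dim B^1 = 3.
Therefore dim X = 135 - 3 = 132.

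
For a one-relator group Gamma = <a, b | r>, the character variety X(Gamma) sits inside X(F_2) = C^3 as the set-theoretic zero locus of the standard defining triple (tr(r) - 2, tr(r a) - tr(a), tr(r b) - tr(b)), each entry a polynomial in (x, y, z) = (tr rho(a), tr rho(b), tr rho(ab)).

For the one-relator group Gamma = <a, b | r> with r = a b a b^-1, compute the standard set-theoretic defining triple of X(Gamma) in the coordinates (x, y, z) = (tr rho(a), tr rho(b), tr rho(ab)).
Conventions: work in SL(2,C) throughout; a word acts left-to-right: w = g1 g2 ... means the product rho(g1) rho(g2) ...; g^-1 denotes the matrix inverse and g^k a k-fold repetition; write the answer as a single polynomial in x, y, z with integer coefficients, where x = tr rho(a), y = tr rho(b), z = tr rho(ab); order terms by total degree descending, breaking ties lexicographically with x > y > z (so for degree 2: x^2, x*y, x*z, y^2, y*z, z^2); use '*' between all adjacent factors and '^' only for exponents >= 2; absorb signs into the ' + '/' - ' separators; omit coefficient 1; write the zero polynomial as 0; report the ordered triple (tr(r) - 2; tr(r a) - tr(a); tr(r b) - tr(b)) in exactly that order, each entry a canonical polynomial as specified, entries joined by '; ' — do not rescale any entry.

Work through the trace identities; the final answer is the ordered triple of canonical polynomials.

tr(a b a) = tr(a) * tr(b a) - tr(b) = x*z - y
tr(a b a b) = tr(a b) * tr(a b) - tr(1) = z^2 - 2
tr(a b a b^-1) = tr(a b a) * tr(b) - tr(a b a b) = x*y*z - y^2 - z^2 + 2
next, tr(a^2 b a) = tr(a) * tr(a b a) - tr(a b)  (reduce the a square) = x^2*z - x*y - z
tr(b a b) = tr(b) * tr(a b) - tr(a)  (reduce the b square) = y*z - x
tr(a^2 b a b) = tr(a) * tr(b a b a) - tr(b a b)  (reduce the a square) = x*z^2 - y*z - x
and tr(a b a b^-1 a) = tr(a^2 b a) * tr(b) - tr(a^2 b a b)  (eliminate b^-1) = x^2*y*z - x*y^2 - x*z^2 + x
assemble the triple (tr(r) - 2; tr(r a) - x; tr(r b) - y)

x*y*z - y^2 - z^2; x^2*y*z - x*y^2 - x*z^2; x*z - 2*y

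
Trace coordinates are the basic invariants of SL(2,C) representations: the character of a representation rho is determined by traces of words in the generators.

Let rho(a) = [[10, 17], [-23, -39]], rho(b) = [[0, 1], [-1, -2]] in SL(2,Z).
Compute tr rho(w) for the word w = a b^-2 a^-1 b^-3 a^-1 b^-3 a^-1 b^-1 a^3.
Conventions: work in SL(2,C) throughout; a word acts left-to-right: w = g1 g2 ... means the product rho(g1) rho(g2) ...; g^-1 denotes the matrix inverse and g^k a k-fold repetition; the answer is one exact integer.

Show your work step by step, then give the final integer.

-12391319464

rho(a) = [[10, 17], [-23, -39]]
... * rho(b^-1) = [[-2, -1], [1, 0]]  ->  [[-3, -10], [7, 23]]
... * rho(b^-1) = [[-2, -1], [1, 0]]  ->  [[-4, 3], [9, -7]]
... * rho(a^-1) = [[-39, -17], [23, 10]]  ->  [[225, 98], [-512, -223]]
... * rho(b^-1) = [[-2, -1], [1, 0]]  ->  [[-352, -225], [801, 512]]
... * rho(b^-1) = [[-2, -1], [1, 0]]  ->  [[479, 352], [-1090, -801]]
... * rho(b^-1) = [[-2, -1], [1, 0]]  ->  [[-606, -479], [1379, 1090]]
... * rho(a^-1) = [[-39, -17], [23, 10]]  ->  [[12617, 5512], [-28711, -12543]]
... * rho(b^-1) = [[-2, -1], [1, 0]]  ->  [[-19722, -12617], [44879, 28711]]
... * rho(b^-1) = [[-2, -1], [1, 0]]  ->  [[26827, 19722], [-61047, -44879]]
... * rho(b^-1) = [[-2, -1], [1, 0]]  ->  [[-33932, -26827], [77215, 61047]]
... * rho(a^-1) = [[-39, -17], [23, 10]]  ->  [[706327, 308574], [-1607304, -702185]]
... * rho(b^-1) = [[-2, -1], [1, 0]]  ->  [[-1104080, -706327], [2512423, 1607304]]
... * rho(a) = [[10, 17], [-23, -39]]  ->  [[5204721, 8777393], [-11843762, -19973665]]
... * rho(a) = [[10, 17], [-23, -39]]  ->  [[-149832829, -253838070], [340956675, 577628981]]
... * rho(a) = [[10, 17], [-23, -39]]  ->  [[4339947320, 7352526637], [-9875899813, -16731266784]]
tr = 4339947320 + -16731266784 = -12391319464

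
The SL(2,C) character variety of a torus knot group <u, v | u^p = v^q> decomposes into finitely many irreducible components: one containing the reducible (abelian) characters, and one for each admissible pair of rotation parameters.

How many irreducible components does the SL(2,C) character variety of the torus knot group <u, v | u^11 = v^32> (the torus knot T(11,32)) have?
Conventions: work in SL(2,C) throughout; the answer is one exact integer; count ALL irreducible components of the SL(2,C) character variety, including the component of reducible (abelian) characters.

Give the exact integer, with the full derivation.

For T(11,32): irreducibility forces the central element u^11 = v^32 to one of +I, -I.
This locks tr(u) to 2*cos(pi*alpha/11), alpha in 1..10, and tr(v) to 2*cos(pi*beta/32), beta in 1..31, on each component of irreducible characters.
The two central values (-1)^alpha I and (-1)^beta I must be the same matrix, so alpha and beta share a parity.
Enumerate parity-matched pairs: 5*16 odd-odd plus 5*15 even-even gives 155.
components with irreducible characters: 155; plus the single component of reducible (abelian) characters: total 156.

156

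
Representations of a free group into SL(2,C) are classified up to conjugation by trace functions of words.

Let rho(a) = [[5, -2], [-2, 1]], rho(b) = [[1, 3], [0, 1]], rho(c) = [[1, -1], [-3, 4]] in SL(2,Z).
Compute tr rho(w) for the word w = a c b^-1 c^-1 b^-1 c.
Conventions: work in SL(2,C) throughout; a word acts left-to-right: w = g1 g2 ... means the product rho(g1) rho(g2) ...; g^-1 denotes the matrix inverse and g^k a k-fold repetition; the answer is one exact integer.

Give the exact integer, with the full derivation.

-1330

rho(a) = [[5, -2], [-2, 1]]
... * rho(c) = [[1, -1], [-3, 4]]  ->  [[11, -13], [-5, 6]]
... * rho(b^-1) = [[1, -3], [0, 1]]  ->  [[11, -46], [-5, 21]]
... * rho(c^-1) = [[4, 1], [3, 1]]  ->  [[-94, -35], [43, 16]]
... * rho(b^-1) = [[1, -3], [0, 1]]  ->  [[-94, 247], [43, -113]]
... * rho(c) = [[1, -1], [-3, 4]]  ->  [[-835, 1082], [382, -495]]
tr = -835 + -495 = -1330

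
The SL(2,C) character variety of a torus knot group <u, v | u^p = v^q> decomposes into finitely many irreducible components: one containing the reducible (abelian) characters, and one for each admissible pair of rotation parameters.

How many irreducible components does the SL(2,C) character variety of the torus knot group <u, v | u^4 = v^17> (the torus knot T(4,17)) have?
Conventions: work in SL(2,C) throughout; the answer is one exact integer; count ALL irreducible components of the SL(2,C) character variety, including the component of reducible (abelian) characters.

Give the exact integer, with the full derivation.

For T(4,17): irreducibility forces the central element u^4 = v^17 to one of +I, -I.
So on each irreducible component the traces are pinned: tr(u) = 2*cos(pi*alpha/4) with 1 <= alpha <= 3, tr(v) = 2*cos(pi*beta/17) with 1 <= beta <= 16.
The two central values (-1)^alpha I and (-1)^beta I must be the same matrix, so alpha and beta share a parity.
count pairs: odd alpha (2 choices) x odd beta (8), plus even alpha (1) x even beta (8): 2*8 + 1*8 = 24.
Total: 24 irreducible-character components + 1 reducible (abelian) component = 25.

25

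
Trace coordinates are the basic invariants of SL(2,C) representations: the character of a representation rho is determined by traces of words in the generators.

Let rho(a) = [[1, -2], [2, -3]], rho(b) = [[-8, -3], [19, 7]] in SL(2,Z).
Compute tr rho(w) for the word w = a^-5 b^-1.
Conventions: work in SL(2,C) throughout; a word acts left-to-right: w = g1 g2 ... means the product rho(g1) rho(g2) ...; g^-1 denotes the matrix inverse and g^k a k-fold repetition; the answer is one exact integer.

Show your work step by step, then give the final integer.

rho(a^-1) = [[-3, 2], [-2, 1]]
... * rho(a^-1) = [[-3, 2], [-2, 1]]  ->  [[5, -4], [4, -3]]
... * rho(a^-1) = [[-3, 2], [-2, 1]]  ->  [[-7, 6], [-6, 5]]
... * rho(a^-1) = [[-3, 2], [-2, 1]]  ->  [[9, -8], [8, -7]]
... * rho(a^-1) = [[-3, 2], [-2, 1]]  ->  [[-11, 10], [-10, 9]]
... * rho(b^-1) = [[7, 3], [-19, -8]]  ->  [[-267, -113], [-241, -102]]
tr = -267 + -102 = -369

-369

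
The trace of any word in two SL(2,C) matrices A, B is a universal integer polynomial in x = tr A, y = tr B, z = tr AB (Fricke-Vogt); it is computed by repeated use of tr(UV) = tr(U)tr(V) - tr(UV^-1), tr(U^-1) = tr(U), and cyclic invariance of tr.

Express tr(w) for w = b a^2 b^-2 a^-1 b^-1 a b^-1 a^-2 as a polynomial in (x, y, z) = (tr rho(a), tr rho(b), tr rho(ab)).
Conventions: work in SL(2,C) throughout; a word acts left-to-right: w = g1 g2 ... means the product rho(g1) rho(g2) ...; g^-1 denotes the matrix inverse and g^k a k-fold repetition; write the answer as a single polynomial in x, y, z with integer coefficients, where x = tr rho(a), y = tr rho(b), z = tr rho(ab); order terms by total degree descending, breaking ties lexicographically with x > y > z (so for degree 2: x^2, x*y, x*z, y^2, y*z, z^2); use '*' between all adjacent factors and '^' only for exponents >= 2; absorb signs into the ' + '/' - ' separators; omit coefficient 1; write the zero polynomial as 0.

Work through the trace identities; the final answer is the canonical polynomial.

-x^4*y^3*z^2 + 2*x^5*y^2*z + x^3*y^4*z + 2*x^3*y^2*z^3 - x^6*y - x^4*y^3 - 2*x^4*y*z^2 - x^2*y^3*z^2 - x^2*y*z^4 - 5*x^3*y^2*z + 5*x^4*y + x^2*y^3 + 4*x^2*y*z^2 + x^3*z + 2*x*y^2*z + x*z^3 - 5*x^2*y - y*z^2 - 4*x*z + y

tr(a^2) = tr(a)*tr(a) - tr(1) = x^2 - 2
tr(b a^2) = tr(a)*tr(b a) - tr(b) = x*z - y
next, tr(a b a^2) = tr(a)*tr(b a^2) - tr(b a) = x^2*z - x*y - z
and tr(b a b a) = tr(a b)*tr(a b) - tr(1)   [split at repeated a] = z^2 - 2
next, tr(b a b) = tr(b)*tr(a b) - tr(a) = y*z - x
next, tr(a b a^2 b) = tr(a)*tr(b a b a) - tr(b a b) = x*z^2 - y*z - x
and tr(b a^2 b^-1 a) = tr(a b a^2)*tr(b) - tr(a b a^2 b) = x^2*y*z - x*y^2 - x*z^2 + x
and tr(a^-1 b a^2 b^-1) = tr(b a^2 b^-1)*tr(a) - tr(b a^2 b^-1 a) = -x^2*y*z + x^3 + x*y^2 + x*z^2 - 3*x
and tr(b^-1 a^-1 b a^2 b^-1) = tr(a^-1 b a^2 b^-1)*tr(b) - tr(a^-1 b a^2) = -x^2*y^2*z + x^3*y + x*y^3 + x*y*z^2 - 3*x*y - z
tr(b a^2 b^-3 a^-1) = tr(b^-1 a^-1 b a^2 b^-1)*tr(b) - tr(b^-1 a^-1 b a^2) = -x^2*y^3*z + x^3*y^2 + x*y^4 + x*y^2*z^2 + x^2*y*z - x^3 - 4*x*y^2 - x*z^2 - y*z + 3*x
tr(a^2 b^-1) = tr(a^2)*tr(b) - tr(a^2 b) = x^2*y - x*z - y
next, tr(a^2 b^-2) = tr(a^2 b^-1)*tr(b) - tr(a^2) = x^2*y^2 - x*y*z - x^2 - y^2 + 2
and tr(b^-1 a^-2 b a^2 b^-2) = tr(b a^2 b^-3 a^-1)*tr(a) - tr(b a^2 b^-3) = -x^3*y^3*z + x^4*y^2 + x^2*y^4 + x^2*y^2*z^2 + x^3*y*z - x^4 - 5*x^2*y^2 - x^2*z^2 + 4*x^2 + y^2 - 2
next, tr(a^-1 b a b) = tr(b a b)*tr(a) - tr(b a b a) = x*y*z - x^2 - z^2 + 2
next, tr(b a b a b) = tr(b)*tr(a b a b) - tr(a b a) = y*z^2 - x*z - y
tr(b a b a b a) = tr(b a)*tr(b a b a) - tr(b^-1 a^-1)   [split at repeated b] = z^3 - 3*z
tr(b a b a b a^-1) = tr(b a b a b)*tr(a) - tr(b a b a b a) = x*y*z^2 - x^2*z - z^3 - x*y + 3*z
tr(a^-2 b a b a b) = tr(b a b a b a^-1)*tr(a) - tr(b a b a b) = x^2*y*z^2 - x^3*z - x*z^3 - x^2*y - y*z^2 + 4*x*z + y
tr(b a b^-1 a^-2 b a) = tr(a^-2 b a b a)*tr(b) - tr(a^-2 b a b a b) = -x^2*y*z^2 + x^3*z + x*y^2*z + x*z^3 - 4*x*z + y
and tr(b^2) = tr(b)*tr(b) - tr(1) = y^2 - 2
tr(a^2 b^2) = tr(a)*tr(b^2 a) - tr(b^2) = x*y*z - x^2 - y^2 + 2
next, tr(b^2 a^2 b) = tr(b)*tr(a^2 b^2) - tr(a^2 b) = x*y^2*z - x^2*y - y^3 - x*z + 3*y
and tr(b^2 a^2 b a) = tr(b)*tr(a^2 b a b) - tr(a^2 b a) = x*y*z^2 - x^2*z - y^2*z + z
tr(b a^2 b a^-1 b) = tr(b^2 a^2 b)*tr(a) - tr(b^2 a^2 b a) = x^2*y^2*z - x^3*y - x*y^3 - x*y*z^2 + y^2*z + 3*x*y - z
tr(b^2 a b) = tr(b)*tr(b a b) - tr(b a) = y^2*z - x*y - z
next, tr(b a b a^2 b) = tr(a)*tr(b^2 a b a) - tr(b^2 a b) = x*y*z^2 - x^2*z - y^2*z + z
tr(b a b a^2 b a) = tr(a)*tr(b a b a b a) - tr(b a b a b) = x*z^3 - y*z^2 - 2*x*z + y
and tr(b a^2 b a^-1 b a) = tr(b a b a^2 b)*tr(a) - tr(b a b a^2 b a) = x^2*y*z^2 - x^3*z - x*y^2*z - x*z^3 + y*z^2 + 3*x*z - y
and tr(a^-1 b a^2 b a^-1 b) = tr(b a^2 b a^-1 b)*tr(a) - tr(b a^2 b a^-1 b a) = x^3*y^2*z - x^4*y - x^2*y^3 - 2*x^2*y*z^2 + x^3*z + 2*x*y^2*z + x*z^3 + 3*x^2*y - y*z^2 - 4*x*z + y
tr(a^3) = tr(a)*tr(a^2) - tr(a) = x^3 - 3*x
tr(a^2 b^2 a) = tr(b)*tr(a^3 b) - tr(a^3) = x^2*y*z - x^3 - x*y^2 - y*z + 3*x
and tr(b a^2 b^2 a b) = tr(b)*tr(a^2 b^2 a b) - tr(a^2 b^2 a) = x*y^2*z^2 - 2*x^2*y*z - y^3*z + x^3 + x*y^2 + 2*y*z - 3*x
tr(a b a b a^2) = tr(a)*tr(a b a b a) - tr(a b a b) = x^2*z^2 - x*y*z - x^2 - z^2 + 2
tr(b a^2 b^2 a b a) = tr(b)*tr(a b a b a^2 b) - tr(a b a b a^2) = x*y*z^3 - x^2*z^2 - y^2*z^2 - x*y*z + x^2 + y^2 + z^2 - 2
and tr(b a^2 b^2 a b a^-1) = tr(b a^2 b^2 a b)*tr(a) - tr(b a^2 b^2 a b a) = x^2*y^2*z^2 - 2*x^3*y*z - x*y^3*z - x*y*z^3 + x^4 + x^2*y^2 + x^2*z^2 + y^2*z^2 + 3*x*y*z - 4*x^2 - y^2 - z^2 + 2
tr(b a b a^-2 b a^2 b) = tr(b a^2 b^2 a b a^-1)*tr(a) - tr(b a^2 b^2 a b) = x^3*y^2*z^2 - 2*x^4*y*z - x^2*y^3*z - x^2*y*z^3 + x^5 + x^3*y^2 + x^3*z^2 + 5*x^2*y*z + y^3*z - 5*x^3 - 2*x*y^2 - x*z^2 - 2*y*z + 5*x
and tr(b a b a b^2 a) = tr(b)*tr(a b a b a b) - tr(a b a b a) = y*z^3 - x*z^2 - 2*y*z + x
tr(b a b a b^2) = tr(b)*tr(b a b a b) - tr(b a b a) = y^2*z^2 - x*y*z - y^2 - z^2 + 2
tr(b a^2 b a b a b) = tr(a)*tr(b a b a b^2 a) - tr(b a b a b^2) = x*y*z^3 - x^2*z^2 - y^2*z^2 - x*y*z + x^2 + y^2 + z^2 - 2
tr(b a b a b a b a) = tr(b a b a b a)*tr(b a) - tr(a b a b)   [split at repeated b] = z^4 - 4*z^2 + 2
and tr(b a^2 b a b a b a) = tr(a)*tr(b a b a b a b a) - tr(b a b a b a b) = x*z^4 - y*z^3 - 3*x*z^2 + 2*y*z + x
tr(a^-1 b a^2 b a b a b) = tr(b a^2 b a b a b)*tr(a) - tr(b a^2 b a b a b a) = x^2*y*z^3 - x^3*z^2 - x*y^2*z^2 - x*z^4 - x^2*y*z + y*z^3 + x^3 + x*y^2 + 4*x*z^2 - 2*y*z - 3*x
next, tr(b a b a^-2 b a^2 b a) = tr(a^-1 b a^2 b a b a b)*tr(a) - tr(a^-1 b a^2 b a b a b a) = x^3*y*z^3 - x^4*z^2 - x^2*y^2*z^2 - x^2*z^4 - x^3*y*z + x^4 + x^2*y^2 + 5*x^2*z^2 + y^2*z^2 - x*y*z - 4*x^2 - y^2 - z^2 + 2
next, tr(a^-2 b a^2 b a^-1 b a b) = tr(b a b a^-2 b a^2 b)*tr(a) - tr(b a b a^-2 b a^2 b a) = x^4*y^2*z^2 - 2*x^5*y*z - x^3*y^3*z - 2*x^3*y*z^3 + x^6 + x^4*y^2 + 2*x^4*z^2 + x^2*y^2*z^2 + x^2*z^4 + 6*x^3*y*z + x*y^3*z - 6*x^4 - 3*x^2*y^2 - 6*x^2*z^2 - y^2*z^2 - x*y*z + 9*x^2 + y^2 + z^2 - 2
tr(a^-1 b a b^-1 a^-2 b a^2 b) = tr(a^-2 b a^2 b a^-1 b a)*tr(b) - tr(a^-2 b a^2 b a^-1 b a b) = -x^4*y^2*z^2 + 2*x^5*y*z + 2*x^3*y^3*z + 2*x^3*y*z^3 - x^6 - 2*x^4*y^2 - 2*x^4*z^2 - x^2*y^4 - 3*x^2*y^2*z^2 - x^2*z^4 - 5*x^3*y*z + x*y^3*z + x*y*z^3 + 6*x^4 + 6*x^2*y^2 + 6*x^2*z^2 - 3*x*y*z - 9*x^2 - z^2 + 2
next, tr(a^-1 b a b^-1 a^-2 b a^2 b^-1) = tr(a^-1 b a b^-1 a^-2 b a^2)*tr(b) - tr(a^-1 b a b^-1 a^-2 b a^2 b) = x^4*y^2*z^2 - 2*x^5*y*z - 2*x^3*y^3*z - 2*x^3*y*z^3 + x^6 + 2*x^4*y^2 + 2*x^4*z^2 + x^2*y^4 + 2*x^2*y^2*z^2 + x^2*z^4 + 6*x^3*y*z - 6*x^4 - 6*x^2*y^2 - 6*x^2*z^2 - x*y*z + 9*x^2 + y^2 + z^2 - 2
next, tr(a b^-1 a^-2 b a^2 b^-2 a^-1 b) = tr(a^-1 b a b^-1 a^-2 b a^2 b^-1)*tr(b) - tr(a^-1 b a b^-1 a^-2 b a^2) = x^4*y^3*z^2 - 2*x^5*y^2*z - 2*x^3*y^4*z - 2*x^3*y^2*z^3 + x^6*y + 2*x^4*y^3 + 2*x^4*y*z^2 + x^2*y^5 + 2*x^2*y^3*z^2 + x^2*y*z^4 + 6*x^3*y^2*z - 6*x^4*y - 6*x^2*y^3 - 5*x^2*y*z^2 - x^3*z - 2*x*y^2*z - x*z^3 + 9*x^2*y + y^3 + y*z^2 + 4*x*z - 3*y
and tr(b a^2 b^-2 a^-1 b^-1 a b^-1 a^-2) = tr(a b^-1 a^-2 b a^2 b^-2 a^-1)*tr(b) - tr(a b^-1 a^-2 b a^2 b^-2 a^-1 b) = -x^4*y^3*z^2 + 2*x^5*y^2*z + x^3*y^4*z + 2*x^3*y^2*z^3 - x^6*y - x^4*y^3 - 2*x^4*y*z^2 - x^2*y^3*z^2 - x^2*y*z^4 - 5*x^3*y^2*z + 5*x^4*y + x^2*y^3 + 4*x^2*y*z^2 + x^3*z + 2*x*y^2*z + x*z^3 - 5*x^2*y - y*z^2 - 4*x*z + y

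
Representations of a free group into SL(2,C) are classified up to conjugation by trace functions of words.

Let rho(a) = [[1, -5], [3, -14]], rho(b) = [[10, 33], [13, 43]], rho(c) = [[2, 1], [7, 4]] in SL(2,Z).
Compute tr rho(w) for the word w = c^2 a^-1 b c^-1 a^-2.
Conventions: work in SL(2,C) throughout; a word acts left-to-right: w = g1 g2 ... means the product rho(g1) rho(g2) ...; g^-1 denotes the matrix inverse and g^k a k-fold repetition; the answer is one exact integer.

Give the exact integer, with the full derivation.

-1113566

rho(c) = [[2, 1], [7, 4]]
... * rho(c) = [[2, 1], [7, 4]]  ->  [[11, 6], [42, 23]]
... * rho(a^-1) = [[-14, 5], [-3, 1]]  ->  [[-172, 61], [-657, 233]]
... * rho(b) = [[10, 33], [13, 43]]  ->  [[-927, -3053], [-3541, -11662]]
... * rho(c^-1) = [[4, -1], [-7, 2]]  ->  [[17663, -5179], [67470, -19783]]
... * rho(a^-1) = [[-14, 5], [-3, 1]]  ->  [[-231745, 83136], [-885231, 317567]]
... * rho(a^-1) = [[-14, 5], [-3, 1]]  ->  [[2995022, -1075589], [11440533, -4108588]]
tr = 2995022 + -4108588 = -1113566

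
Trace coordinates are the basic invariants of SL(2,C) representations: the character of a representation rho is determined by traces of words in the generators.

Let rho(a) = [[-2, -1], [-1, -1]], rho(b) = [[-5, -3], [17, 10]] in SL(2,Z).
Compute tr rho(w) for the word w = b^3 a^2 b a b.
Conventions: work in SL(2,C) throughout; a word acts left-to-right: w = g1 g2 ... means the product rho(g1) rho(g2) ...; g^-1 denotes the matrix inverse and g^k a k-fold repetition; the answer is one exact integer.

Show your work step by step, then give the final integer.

-56897

rho(b) = [[-5, -3], [17, 10]]
... * rho(b) = [[-5, -3], [17, 10]]  ->  [[-26, -15], [85, 49]]
... * rho(b) = [[-5, -3], [17, 10]]  ->  [[-125, -72], [408, 235]]
... * rho(a) = [[-2, -1], [-1, -1]]  ->  [[322, 197], [-1051, -643]]
... * rho(a) = [[-2, -1], [-1, -1]]  ->  [[-841, -519], [2745, 1694]]
... * rho(b) = [[-5, -3], [17, 10]]  ->  [[-4618, -2667], [15073, 8705]]
... * rho(a) = [[-2, -1], [-1, -1]]  ->  [[11903, 7285], [-38851, -23778]]
... * rho(b) = [[-5, -3], [17, 10]]  ->  [[64330, 37141], [-209971, -121227]]
tr = 64330 + -121227 = -56897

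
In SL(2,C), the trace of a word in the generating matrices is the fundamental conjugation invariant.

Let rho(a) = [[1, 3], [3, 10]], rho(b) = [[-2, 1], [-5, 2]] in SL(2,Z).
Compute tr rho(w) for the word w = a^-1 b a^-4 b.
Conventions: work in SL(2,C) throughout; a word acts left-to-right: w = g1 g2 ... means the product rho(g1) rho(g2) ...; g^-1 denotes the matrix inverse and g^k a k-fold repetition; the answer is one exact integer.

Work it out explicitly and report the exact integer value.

45826

rho(a^-1) = [[10, -3], [-3, 1]]
... * rho(b) = [[-2, 1], [-5, 2]]  ->  [[-5, 4], [1, -1]]
... * rho(a^-1) = [[10, -3], [-3, 1]]  ->  [[-62, 19], [13, -4]]
... * rho(a^-1) = [[10, -3], [-3, 1]]  ->  [[-677, 205], [142, -43]]
... * rho(a^-1) = [[10, -3], [-3, 1]]  ->  [[-7385, 2236], [1549, -469]]
... * rho(a^-1) = [[10, -3], [-3, 1]]  ->  [[-80558, 24391], [16897, -5116]]
... * rho(b) = [[-2, 1], [-5, 2]]  ->  [[39161, -31776], [-8214, 6665]]
tr = 39161 + 6665 = 45826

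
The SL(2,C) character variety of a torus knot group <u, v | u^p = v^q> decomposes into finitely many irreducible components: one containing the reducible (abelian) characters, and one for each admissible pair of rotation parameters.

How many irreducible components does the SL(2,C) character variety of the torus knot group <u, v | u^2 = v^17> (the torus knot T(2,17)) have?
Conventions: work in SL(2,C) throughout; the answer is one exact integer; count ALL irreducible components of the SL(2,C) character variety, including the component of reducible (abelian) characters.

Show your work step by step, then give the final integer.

9

For T(2,17): irreducibility forces the central element u^2 = v^17 to one of +I, -I.
On an irreducible component, tr(u) is locked at 2*cos(pi*alpha/2) for some alpha in 1..1, and tr(v) at 2*cos(pi*beta/17) for some beta in 1..16.
The two central values (-1)^alpha I and (-1)^beta I must be the same matrix, so alpha and beta share a parity.
Enumerate parity-matched pairs: 1*8 odd-odd plus 0*8 even-even gives 8.
Total: 8 irreducible-character components + 1 reducible (abelian) component = 9.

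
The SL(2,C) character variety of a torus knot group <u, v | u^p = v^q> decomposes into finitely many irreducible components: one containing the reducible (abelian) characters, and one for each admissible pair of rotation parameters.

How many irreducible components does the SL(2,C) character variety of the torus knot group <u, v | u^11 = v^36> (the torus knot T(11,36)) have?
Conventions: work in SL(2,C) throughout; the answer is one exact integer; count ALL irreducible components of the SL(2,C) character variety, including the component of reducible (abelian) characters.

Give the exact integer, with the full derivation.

176

In the torus knot group T(11,36), u^11 = v^36 is central, so an irreducible representation sends it to +I or -I (Schur).
So on each irreducible component the traces are pinned: tr(u) = 2*cos(pi*alpha/11) with 1 <= alpha <= 10, tr(v) = 2*cos(pi*beta/36) with 1 <= beta <= 35.
Consistency of u^11 = (-1)^alpha I with v^36 = (-1)^beta I forces alpha = beta (mod 2).
count pairs: odd alpha (5 choices) x odd beta (18), plus even alpha (5) x even beta (17): 5*18 + 5*17 = 175.
Total: 175 irreducible-character components + 1 reducible (abelian) component = 176.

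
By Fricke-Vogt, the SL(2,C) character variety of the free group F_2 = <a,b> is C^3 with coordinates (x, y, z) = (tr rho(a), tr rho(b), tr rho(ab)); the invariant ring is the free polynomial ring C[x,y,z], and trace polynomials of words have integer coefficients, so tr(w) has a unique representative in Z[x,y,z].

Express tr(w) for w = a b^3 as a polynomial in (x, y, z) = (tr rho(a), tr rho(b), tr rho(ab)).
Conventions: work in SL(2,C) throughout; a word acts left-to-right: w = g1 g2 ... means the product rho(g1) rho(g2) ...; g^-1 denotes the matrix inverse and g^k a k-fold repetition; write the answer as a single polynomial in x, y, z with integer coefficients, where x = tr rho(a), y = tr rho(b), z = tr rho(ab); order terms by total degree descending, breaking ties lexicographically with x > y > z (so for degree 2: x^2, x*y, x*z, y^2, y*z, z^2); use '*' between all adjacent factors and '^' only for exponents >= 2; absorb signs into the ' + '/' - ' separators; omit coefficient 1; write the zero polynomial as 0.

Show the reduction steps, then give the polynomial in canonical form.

y^2*z - x*y - z

so tr(b a b) = tr(b) * tr(a b) - tr(a)   [square of b] = y*z - x
tr(a b^3) = tr(b) * tr(b a b) - tr(b a)   [square of b] = y^2*z - x*y - z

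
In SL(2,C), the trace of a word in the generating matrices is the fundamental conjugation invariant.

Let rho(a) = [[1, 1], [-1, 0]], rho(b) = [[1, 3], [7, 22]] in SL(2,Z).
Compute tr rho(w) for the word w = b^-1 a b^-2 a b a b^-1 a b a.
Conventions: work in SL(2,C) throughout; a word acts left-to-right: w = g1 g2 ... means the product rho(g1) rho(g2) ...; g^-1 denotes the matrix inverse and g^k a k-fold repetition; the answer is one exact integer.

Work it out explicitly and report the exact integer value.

78919602

rho(b^-1) = [[22, -3], [-7, 1]]
... * rho(a) = [[1, 1], [-1, 0]]  ->  [[25, 22], [-8, -7]]
... * rho(b^-1) = [[22, -3], [-7, 1]]  ->  [[396, -53], [-127, 17]]
... * rho(b^-1) = [[22, -3], [-7, 1]]  ->  [[9083, -1241], [-2913, 398]]
... * rho(a) = [[1, 1], [-1, 0]]  ->  [[10324, 9083], [-3311, -2913]]
... * rho(b) = [[1, 3], [7, 22]]  ->  [[73905, 230798], [-23702, -74019]]
... * rho(a) = [[1, 1], [-1, 0]]  ->  [[-156893, 73905], [50317, -23702]]
... * rho(b^-1) = [[22, -3], [-7, 1]]  ->  [[-3968981, 544584], [1272888, -174653]]
... * rho(a) = [[1, 1], [-1, 0]]  ->  [[-4513565, -3968981], [1447541, 1272888]]
... * rho(b) = [[1, 3], [7, 22]]  ->  [[-32296432, -100858277], [10357757, 32346159]]
... * rho(a) = [[1, 1], [-1, 0]]  ->  [[68561845, -32296432], [-21988402, 10357757]]
tr = 68561845 + 10357757 = 78919602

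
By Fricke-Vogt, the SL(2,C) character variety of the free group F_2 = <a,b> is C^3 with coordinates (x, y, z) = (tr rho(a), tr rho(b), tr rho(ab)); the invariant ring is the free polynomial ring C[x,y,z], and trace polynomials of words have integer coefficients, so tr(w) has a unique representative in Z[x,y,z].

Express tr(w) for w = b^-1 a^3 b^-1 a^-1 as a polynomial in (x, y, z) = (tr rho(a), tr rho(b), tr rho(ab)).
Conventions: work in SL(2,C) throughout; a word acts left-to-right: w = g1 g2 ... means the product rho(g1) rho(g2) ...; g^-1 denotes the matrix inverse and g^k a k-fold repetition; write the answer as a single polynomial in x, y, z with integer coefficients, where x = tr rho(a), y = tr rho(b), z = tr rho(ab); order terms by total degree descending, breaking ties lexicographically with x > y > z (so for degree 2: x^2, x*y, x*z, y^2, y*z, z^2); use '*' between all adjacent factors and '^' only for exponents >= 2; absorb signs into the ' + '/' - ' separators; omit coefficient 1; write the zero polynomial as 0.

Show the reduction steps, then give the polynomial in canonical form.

trace(a^2) = trace(a) trace(a) - trace(1) = x^2 - 2
reduce: trace(a^3) = trace(a) trace(a^2) - trace(a) = x^3 - 3*x
reduce: trace(a b a) = trace(a) trace(b a) - trace(b) = x*z - y
reduce: trace(a^3 b) = trace(a) trace(a b a) - trace(a b) = x^2*z - x*y - z
so trace(a^3 b^-1) = trace(a^3) trace(b) - trace(a^3 b) = x^3*y - x^2*z - 2*x*y + z
trace(b^-1 a^3 b^-1) = trace(a^3 b^-1) trace(b) - trace(a^3) = x^3*y^2 - x^2*y*z - x^3 - 2*x*y^2 + y*z + 3*x
trace(a^4) = trace(a) trace(a^3) - trace(a^2) = x^4 - 4*x^2 + 2
reduce: trace(a^4 b) = trace(a) trace(a^2 b a) - trace(a^2 b) = x^3*z - x^2*y - 2*x*z + y
trace(a^3 b^-1 a) = trace(a^4) trace(b) - trace(a^4 b) = x^4*y - x^3*z - 3*x^2*y + 2*x*z + y
trace(b a b a) = trace(a b) trace(a b) - trace(1) = z^2 - 2
trace(b a b) = trace(b) trace(a b) - trace(a) = y*z - x
trace(a b a b a) = trace(a) trace(b a b a) - trace(b a b) = x*z^2 - y*z - x
trace(a b a^3 b) = trace(a) trace(a b a b a) - trace(a b a b) = x^2*z^2 - x*y*z - x^2 - z^2 + 2
trace(a^3 b^-1 a b) = trace(a b a^3) trace(b) - trace(a b a^3 b) = x^3*y*z - x^2*y^2 - x^2*z^2 - x*y*z + x^2 + y^2 + z^2 - 2
reduce: trace(b^-1 a^3 b^-1 a) = trace(a^3 b^-1 a) trace(b) - trace(a^3 b^-1 a b) = x^4*y^2 - 2*x^3*y*z - 2*x^2*y^2 + x^2*z^2 + 3*x*y*z - x^2 - z^2 + 2
trace(b^-1 a^3 b^-1 a^-1) = trace(b^-1 a^3 b^-1) trace(a) - trace(b^-1 a^3 b^-1 a) = x^3*y*z - x^4 - x^2*z^2 - 2*x*y*z + 4*x^2 + z^2 - 2

x^3*y*z - x^4 - x^2*z^2 - 2*x*y*z + 4*x^2 + z^2 - 2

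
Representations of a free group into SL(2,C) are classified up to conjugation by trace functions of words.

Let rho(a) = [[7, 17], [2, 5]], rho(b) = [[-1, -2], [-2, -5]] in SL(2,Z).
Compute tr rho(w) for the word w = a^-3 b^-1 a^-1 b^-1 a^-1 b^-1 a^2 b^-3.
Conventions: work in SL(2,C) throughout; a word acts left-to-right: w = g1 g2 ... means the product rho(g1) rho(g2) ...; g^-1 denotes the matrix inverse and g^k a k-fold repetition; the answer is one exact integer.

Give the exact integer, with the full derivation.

-10524535560

rho(a^-1) = [[5, -17], [-2, 7]]
... * rho(a^-1) = [[5, -17], [-2, 7]]  ->  [[59, -204], [-24, 83]]
... * rho(a^-1) = [[5, -17], [-2, 7]]  ->  [[703, -2431], [-286, 989]]
... * rho(b^-1) = [[-5, 2], [2, -1]]  ->  [[-8377, 3837], [3408, -1561]]
... * rho(a^-1) = [[5, -17], [-2, 7]]  ->  [[-49559, 169268], [20162, -68863]]
... * rho(b^-1) = [[-5, 2], [2, -1]]  ->  [[586331, -268386], [-238536, 109187]]
... * rho(a^-1) = [[5, -17], [-2, 7]]  ->  [[3468427, -11846329], [-1411054, 4819421]]
... * rho(b^-1) = [[-5, 2], [2, -1]]  ->  [[-41034793, 18783183], [16694112, -7641529]]
... * rho(a) = [[7, 17], [2, 5]]  ->  [[-249677185, -603675566], [101575726, 245592259]]
... * rho(a) = [[7, 17], [2, 5]]  ->  [[-2955091427, -7262889975], [1202214600, 2954748637]]
... * rho(b^-1) = [[-5, 2], [2, -1]]  ->  [[249677185, 1352707121], [-101575726, -550319437]]
... * rho(b^-1) = [[-5, 2], [2, -1]]  ->  [[1457028317, -853352751], [-592760244, 347167985]]
... * rho(b^-1) = [[-5, 2], [2, -1]]  ->  [[-8991847087, 3767409385], [3658137190, -1532688473]]
tr = -8991847087 + -1532688473 = -10524535560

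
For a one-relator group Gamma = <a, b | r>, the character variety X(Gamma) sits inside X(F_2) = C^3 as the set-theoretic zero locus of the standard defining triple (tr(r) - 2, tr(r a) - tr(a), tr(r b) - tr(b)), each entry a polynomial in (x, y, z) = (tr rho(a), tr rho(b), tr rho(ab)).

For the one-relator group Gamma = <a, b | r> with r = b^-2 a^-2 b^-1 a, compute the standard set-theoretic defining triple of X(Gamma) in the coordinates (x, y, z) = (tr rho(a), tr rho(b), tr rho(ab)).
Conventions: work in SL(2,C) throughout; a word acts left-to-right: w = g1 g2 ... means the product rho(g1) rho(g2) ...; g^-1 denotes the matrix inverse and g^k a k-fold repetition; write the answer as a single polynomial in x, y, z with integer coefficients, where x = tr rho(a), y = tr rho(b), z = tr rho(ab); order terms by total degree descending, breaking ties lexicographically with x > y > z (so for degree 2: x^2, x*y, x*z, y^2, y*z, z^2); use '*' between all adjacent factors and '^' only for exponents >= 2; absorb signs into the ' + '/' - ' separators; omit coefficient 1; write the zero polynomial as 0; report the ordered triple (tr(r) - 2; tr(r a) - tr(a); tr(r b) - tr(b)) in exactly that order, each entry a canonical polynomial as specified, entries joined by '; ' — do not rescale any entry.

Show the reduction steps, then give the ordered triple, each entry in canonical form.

apply: trace(b^-1) = trace(b) = y
trace(b^-1 a) = trace(a) * trace(b) - trace(a b) = x*y - z
trace(a^-1 b^-1) = trace(b^-1) * trace(a) - trace(b^-1 a) = z
apply: trace(b^-2 a^-1) = trace(a^-1 b^-1) * trace(b) - trace(a^-1) = y*z - x
apply: trace(a b a) = trace(a) * trace(b a) - trace(b) = x*z - y
apply: trace(a b a b) = trace(a b) * trace(a b) - trace(1)   [split at repeated a] = z^2 - 2
apply: trace(b a b^-1 a) = trace(a b a) * trace(b) - trace(a b a b) = x*y*z - y^2 - z^2 + 2
apply: trace(a^-1 b a b^-1) = trace(b a b^-1) * trace(a) - trace(b a b^-1 a) = -x*y*z + x^2 + y^2 + z^2 - 2
trace(b a b^-2 a^-1) = trace(a^-1 b a b^-1) * trace(b) - trace(a^-1 b a) = -x*y^2*z + x^2*y + y^3 + y*z^2 - 3*y
apply: trace(a b^-2 a^-2 b) = trace(b a b^-2 a^-1) * trace(a) - trace(b a b^-2) = -x^2*y^2*z + x^3*y + x*y^3 + x*y*z^2 - 4*x*y + z
trace(b^-2 a^-2 b^-1 a) = trace(a b^-2 a^-2) * trace(b) - trace(a b^-2 a^-2 b) = x^2*y^2*z - x^3*y - x*y^3 - x*y*z^2 + y^2*z + 3*x*y - z
use: trace(a^2) = trace(a) * trace(a) - trace(1)  (reduce the a square) = x^2 - 2
apply: trace(a b a^2) = trace(a) * trace(b a^2) - trace(b a)  (reduce the a square) = x^2*z - x*y - z
apply: trace(a b a^2 b) = trace(a) * trace(b a b a) - trace(b a b)  (reduce the a square) = x*z^2 - y*z - x
trace(b a^2 b^-1 a) = trace(a b a^2) * trace(b) - trace(a b a^2 b)  (eliminate b^-1) = x^2*y*z - x*y^2 - x*z^2 + x
apply: trace(a^2 b^-1 a^-1 b) = trace(b a^2 b^-1) * trace(a) - trace(b a^2 b^-1 a)  (eliminate a^-1) = -x^2*y*z + x^3 + x*y^2 + x*z^2 - 3*x
use: trace(a^-1 b^-1 a^2 b^-1) = trace(a^2 b^-1 a^-1) * trace(b) - trace(a^2 b^-1 a^-1 b)  (eliminate b^-1) = x^2*y*z - x^3 - x*z^2 - y*z + 3*x
apply: trace(a^-1 b^-1 a^2 b^-2) = trace(a^-1 b^-1 a^2 b^-1) * trace(b) - trace(a^-1 b^-1 a^2)  (eliminate b^-1) = x^2*y^2*z - x^3*y - x*y*z^2 - y^2*z + 2*x*y + z
trace(b^-1 a^2) = trace(a^2) * trace(b) - trace(a^2 b)  (eliminate b^-1) = x^2*y - x*z - y
trace(b^-1 a^2 b^-1) = trace(b^-1 a^2) * trace(b) - trace(b^-1 a^2 b)  (eliminate b^-1) = x^2*y^2 - x*y*z - x^2 - y^2 + 2
use: trace(b^-1 a^2 b^-2) = trace(b^-1 a^2 b^-1) * trace(b) - trace(b^-1 a^2)  (eliminate b^-1) = x^2*y^3 - x*y^2*z - 2*x^2*y - y^3 + x*z + 3*y
apply: trace(b^-2 a^-2 b^-1 a^2) = trace(a^-1 b^-1 a^2 b^-2) * trace(a) - trace(a^-1 b^-1 a^2 b^-2 a)  (eliminate a^-1) = x^3*y^2*z - x^4*y - x^2*y^3 - x^2*y*z^2 + 4*x^2*y + y^3 - 3*y
apply: trace(b^-1 a b^-1) = trace(a b^-1) * trace(b) - trace(a)   [inverse elimination on b] = x*y^2 - y*z - x
trace(b^-1 a b^-1 a) = trace(a b^-1 a) * trace(b) - trace(a b^-1 a b)   [inverse elimination on b] = x^2*y^2 - 2*x*y*z + z^2 - 2
use: trace(a^-1 b^-1 a b^-1) = trace(b^-1 a b^-1) * trace(a) - trace(b^-1 a b^-1 a)   [inverse elimination on a] = x*y*z - x^2 - z^2 + 2
trace(b^-1 a^-2 b^-1 a) = trace(a^-1 b^-1 a b^-1) * trace(a) - trace(a^-1 b^-1 a b^-1 a)   [inverse elimination on a] = x^2*y*z - x^3 - x*y^2 - x*z^2 + y*z + 3*x
assemble the triple (trace(r) - 2; trace(r a) - x; trace(r b) - y)

x^2*y^2*z - x^3*y - x*y^3 - x*y*z^2 + y^2*z + 3*x*y - z - 2; x^3*y^2*z - x^4*y - x^2*y^3 - x^2*y*z^2 + 4*x^2*y + y^3 - x - 3*y; x^2*y*z - x^3 - x*y^2 - x*z^2 + y*z + 3*x - y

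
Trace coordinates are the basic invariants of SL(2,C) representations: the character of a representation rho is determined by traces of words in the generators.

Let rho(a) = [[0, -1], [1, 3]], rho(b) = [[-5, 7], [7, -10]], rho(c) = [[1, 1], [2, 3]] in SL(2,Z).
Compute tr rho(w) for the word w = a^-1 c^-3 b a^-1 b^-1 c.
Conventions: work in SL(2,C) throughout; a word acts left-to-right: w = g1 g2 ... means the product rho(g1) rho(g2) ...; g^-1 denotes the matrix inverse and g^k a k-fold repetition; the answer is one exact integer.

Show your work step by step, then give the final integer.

37154

rho(a^-1) = [[3, 1], [-1, 0]]
... * rho(c^-1) = [[3, -1], [-2, 1]]  ->  [[7, -2], [-3, 1]]
... * rho(c^-1) = [[3, -1], [-2, 1]]  ->  [[25, -9], [-11, 4]]
... * rho(c^-1) = [[3, -1], [-2, 1]]  ->  [[93, -34], [-41, 15]]
... * rho(b) = [[-5, 7], [7, -10]]  ->  [[-703, 991], [310, -437]]
... * rho(a^-1) = [[3, 1], [-1, 0]]  ->  [[-3100, -703], [1367, 310]]
... * rho(b^-1) = [[-10, -7], [-7, -5]]  ->  [[35921, 25215], [-15840, -11119]]
... * rho(c) = [[1, 1], [2, 3]]  ->  [[86351, 111566], [-38078, -49197]]
tr = 86351 + -49197 = 37154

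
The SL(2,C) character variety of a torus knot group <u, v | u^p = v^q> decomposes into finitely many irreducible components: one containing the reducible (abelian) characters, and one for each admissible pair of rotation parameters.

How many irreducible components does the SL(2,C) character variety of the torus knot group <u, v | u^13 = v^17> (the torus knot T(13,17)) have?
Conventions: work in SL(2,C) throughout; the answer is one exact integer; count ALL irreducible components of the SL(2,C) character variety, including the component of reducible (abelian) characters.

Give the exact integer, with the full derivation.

97

Gamma = < u, v | u^13 = v^17 > (torus knot T(13,17)); the central element u^13 = v^17 acts as +I or -I in any irreducible SL(2,C) representation.
This locks tr(u) to 2*cos(pi*alpha/13), alpha in 1..12, and tr(v) to 2*cos(pi*beta/17), beta in 1..16, on each component of irreducible characters.
The two central values (-1)^alpha I and (-1)^beta I must be the same matrix, so alpha and beta share a parity.
Enumerate parity-matched pairs: 6*8 odd-odd plus 6*8 even-even gives 96.
That is 96 components of irreducible characters, and with the reducible (abelian) component the total is 97.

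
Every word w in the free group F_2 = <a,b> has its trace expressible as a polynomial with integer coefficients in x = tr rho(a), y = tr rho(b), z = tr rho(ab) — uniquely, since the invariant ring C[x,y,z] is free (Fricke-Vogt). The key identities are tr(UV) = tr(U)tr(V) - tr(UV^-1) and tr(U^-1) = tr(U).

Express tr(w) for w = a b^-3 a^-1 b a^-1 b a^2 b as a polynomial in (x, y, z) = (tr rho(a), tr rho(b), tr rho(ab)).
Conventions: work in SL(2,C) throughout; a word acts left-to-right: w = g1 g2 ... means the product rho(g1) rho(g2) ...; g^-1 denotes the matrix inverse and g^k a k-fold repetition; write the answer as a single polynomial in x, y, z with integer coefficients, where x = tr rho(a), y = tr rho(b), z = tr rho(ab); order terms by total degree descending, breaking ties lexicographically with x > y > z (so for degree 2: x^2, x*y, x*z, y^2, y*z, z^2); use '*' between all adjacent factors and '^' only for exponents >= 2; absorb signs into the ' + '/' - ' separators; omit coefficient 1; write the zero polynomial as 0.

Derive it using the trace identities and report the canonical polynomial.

-x^3*y^4*z^2 + x^4*y^3*z + 2*x^2*y^5*z + 2*x^2*y^3*z^3 - x^3*y^4 - x*y^6 - 3*x*y^4*z^2 - x*y^2*z^4 - x^4*y*z - 6*x^2*y^3*z - 2*x^2*y*z^3 + y^5*z + y^3*z^3 + 2*x^3*y^2 + x^3*z^2 + 6*x*y^4 + 8*x*y^2*z^2 + x*z^4 + 3*x^2*y*z - 5*y^3*z - y*z^3 - 8*x*y^2 - 4*x*z^2 + 4*y*z + x

reduce: trace(b a^2) = trace(a)*trace(b a) - trace(b) = x*z - y
trace(a^2 b a) = trace(a)*trace(b a^2) - trace(b a) = x^2*z - x*y - z
trace(a b a b) = trace(a b)*trace(a b) - trace(1) = z^2 - 2
so trace(b a b^2 a) = trace(b)*trace(a b a b) - trace(a b a) = y*z^2 - x*z - y
so trace(a b^2) = trace(b)*trace(a b) - trace(a) = y*z - x
trace(b a b^2) = trace(b)*trace(a b^2) - trace(a b) = y^2*z - x*y - z
reduce: trace(b^2 a^2 b a) = trace(a)*trace(b a b^2 a) - trace(b a b^2) = x*y*z^2 - x^2*z - y^2*z + z
reduce: trace(b^2) = trace(b)*trace(b) - trace(1) = y^2 - 2
trace(a^2 b^2) = trace(a)*trace(b^2 a) - trace(b^2) = x*y*z - x^2 - y^2 + 2
trace(b^2 a^2 b) = trace(b)*trace(a^2 b^2) - trace(a^2 b) = x*y^2*z - x^2*y - y^3 - x*z + 3*y
trace(a b^2 a^2 b a) = trace(a)*trace(b^2 a^2 b a) - trace(b^2 a^2 b) = x^2*y*z^2 - x^3*z - 2*x*y^2*z + x^2*y + y^3 + 2*x*z - 3*y
so trace(b a b a b a) = trace(a b)*trace(a b a b) - trace(a^-1 b^-1) = z^3 - 3*z
so trace(a^2 b a b a b) = trace(a)*trace(b a b a b a) - trace(b a b a b) = x*z^3 - y*z^2 - 2*x*z + y
so trace(a b a b a) = trace(a)*trace(b a b a) - trace(b a b) = x*z^2 - y*z - x
reduce: trace(a^2 b a b a) = trace(a)*trace(a b a b a) - trace(a b a b) = x^2*z^2 - x*y*z - x^2 - z^2 + 2
trace(a b^2 a^2 b a b) = trace(b)*trace(a^2 b a b a b) - trace(a^2 b a b a) = x*y*z^3 - x^2*z^2 - y^2*z^2 - x*y*z + x^2 + y^2 + z^2 - 2
trace(a b^2 a^2 b a b^-1) = trace(a b^2 a^2 b a)*trace(b) - trace(a b^2 a^2 b a b) = x^2*y^2*z^2 - x^3*y*z - 2*x*y^3*z - x*y*z^3 + x^2*y^2 + x^2*z^2 + y^4 + y^2*z^2 + 3*x*y*z - x^2 - 4*y^2 - z^2 + 2
trace(b^2 a^2 b a b^-2 a) = trace(a b^2 a^2 b a b^-1)*trace(b) - trace(a b^2 a^2 b a) = x^2*y^3*z^2 - x^3*y^2*z - 2*x*y^4*z - x*y^2*z^3 + x^2*y^3 + y^5 + y^3*z^2 + x^3*z + 5*x*y^2*z - 2*x^2*y - 5*y^3 - y*z^2 - 2*x*z + 5*y
so trace(b^-1 a^-1 b^2 a^2 b a b^-1) = trace(b^2 a^2 b a b^-2)*trace(a) - trace(b^2 a^2 b a b^-2 a) = -x^2*y^3*z^2 + x^3*y^2*z + 2*x*y^4*z + x*y^2*z^3 - x^2*y^3 - y^5 - y^3*z^2 - 5*x*y^2*z + x^2*y + 5*y^3 + y*z^2 + x*z - 5*y
so trace(b^-1 a^-1 b^2 a^2 b a) = trace(b^2 a^2 b a b^-1)*trace(a) - trace(b^2 a^2 b a b^-1 a) = -x^2*y^2*z^2 + x^3*y*z + 2*x*y^3*z + x*y*z^3 - x^2*y^2 - y^4 - y^2*z^2 - 4*x*y*z + 4*y^2 + z^2 - 2
reduce: trace(b a^2 b a b^-3 a^-1 b) = trace(b^-1 a^-1 b^2 a^2 b a b^-1)*trace(b) - trace(b^-1 a^-1 b^2 a^2 b a) = -x^2*y^4*z^2 + x^3*y^3*z + 2*x*y^5*z + x*y^3*z^3 - x^2*y^4 + x^2*y^2*z^2 - y^6 - y^4*z^2 - x^3*y*z - 7*x*y^3*z - x*y*z^3 + 2*x^2*y^2 + 6*y^4 + 2*y^2*z^2 + 5*x*y*z - 9*y^2 - z^2 + 2
trace(b a b a^2 b) = trace(b)*trace(a b a^2 b) - trace(a b a^2) = x*y*z^2 - x^2*z - y^2*z + z
trace(a b a^2 b a) = trace(a)*trace(b a^2 b a) - trace(b a^2 b) = x^2*z^2 - 2*x*y*z + y^2 - 2
so trace(b a b a^2 b a b) = trace(b)*trace(a b a^2 b a b) - trace(a b a^2 b a) = x*y*z^3 - x^2*z^2 - y^2*z^2 + 2
trace(b a b a b a b a) = trace(a b)*trace(a b a b a b) - trace(a^-1 b^-1 a^-1 b^-1) = z^4 - 4*z^2 + 2
trace(b a b a b a b) = trace(b)*trace(a b a b a b) - trace(a b a b a) = y*z^3 - x*z^2 - 2*y*z + x
so trace(b a b a^2 b a b a) = trace(a)*trace(b a b a b a b a) - trace(b a b a b a b) = x*z^4 - y*z^3 - 3*x*z^2 + 2*y*z + x
so trace(a^-1 b a b a^2 b a b) = trace(b a b a^2 b a b)*trace(a) - trace(b a b a^2 b a b a) = x^2*y*z^3 - x^3*z^2 - x*y^2*z^2 - x*z^4 + y*z^3 + 3*x*z^2 - 2*y*z + x
so trace(a^-1 b a b a^2 b a b^-1) = trace(a^-1 b a b a^2 b a)*trace(b) - trace(a^-1 b a b a^2 b a b) = -x^2*y*z^3 + x^3*z^2 + 2*x*y^2*z^2 + x*z^4 - x^2*y*z - y^3*z - y*z^3 - 3*x*z^2 + 3*y*z - x
trace(b^-2 a^-1 b a b a^2 b a) = trace(a^-1 b a b a^2 b a b^-1)*trace(b) - trace(a^-1 b a b a^2 b a) = -x^2*y^2*z^3 + x^3*y*z^2 + 2*x*y^3*z^2 + x*y*z^4 - x^2*y^2*z - y^4*z - y^2*z^3 - 4*x*y*z^2 + x^2*z + 4*y^2*z - x*y - z
trace(b a^2 b a b^-3 a^-1 b a) = trace(b^-2 a^-1 b a b a^2 b a)*trace(b) - trace(b^-2 a^-1 b a b a^2 b a b) = -x^2*y^3*z^3 + x^3*y^2*z^2 + 2*x*y^4*z^2 + x*y^2*z^4 - x^2*y^3*z + x^2*y*z^3 - y^5*z - y^3*z^3 - x^3*z^2 - 6*x*y^2*z^2 - x*z^4 + 2*x^2*y*z + 5*y^3*z + y*z^3 - x*y^2 + 3*x*z^2 - 4*y*z + x
reduce: trace(a b^-3 a^-1 b a^-1 b a^2 b) = trace(b a^2 b a b^-3 a^-1 b)*trace(a) - trace(b a^2 b a b^-3 a^-1 b a) = -x^3*y^4*z^2 + x^4*y^3*z + 2*x^2*y^5*z + 2*x^2*y^3*z^3 - x^3*y^4 - x*y^6 - 3*x*y^4*z^2 - x*y^2*z^4 - x^4*y*z - 6*x^2*y^3*z - 2*x^2*y*z^3 + y^5*z + y^3*z^3 + 2*x^3*y^2 + x^3*z^2 + 6*x*y^4 + 8*x*y^2*z^2 + x*z^4 + 3*x^2*y*z - 5*y^3*z - y*z^3 - 8*x*y^2 - 4*x*z^2 + 4*y*z + x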